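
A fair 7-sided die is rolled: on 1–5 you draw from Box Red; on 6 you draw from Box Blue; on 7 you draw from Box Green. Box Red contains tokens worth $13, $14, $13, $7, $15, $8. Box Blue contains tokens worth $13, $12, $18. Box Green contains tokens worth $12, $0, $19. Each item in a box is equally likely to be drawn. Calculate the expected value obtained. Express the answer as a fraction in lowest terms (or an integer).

E[X | Box Red] = (13 + 14 + 13 + 7 + 15 + 8)/6 = 35/3
E[X | Box Blue] = (13 + 12 + 18)/3 = 43/3
E[X | Box Green] = (12 + 0 + 19)/3 = 31/3
E[X] = (5/7)·35/3 + (1/7)·43/3 + (1/7)·31/3 = 83/7

83/7 dollars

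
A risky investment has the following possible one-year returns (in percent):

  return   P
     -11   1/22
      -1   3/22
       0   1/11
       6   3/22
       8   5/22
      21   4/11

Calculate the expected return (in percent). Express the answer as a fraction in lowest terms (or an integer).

106/11

E[X] = (1/22)·(-11) + (3/22)·(-1) + (1/11)·0 + (3/22)·6 + (5/22)·8 + (4/11)·21
     = 106/11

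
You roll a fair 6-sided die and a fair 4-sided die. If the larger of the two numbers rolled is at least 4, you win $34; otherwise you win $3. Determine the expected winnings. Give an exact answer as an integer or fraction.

179/8 dollars

E[payout] = (3/8)·3 + (5/8)·34 = 179/8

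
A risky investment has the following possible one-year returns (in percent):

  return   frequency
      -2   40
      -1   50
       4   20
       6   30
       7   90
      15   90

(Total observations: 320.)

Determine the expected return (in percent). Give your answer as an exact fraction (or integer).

211/32

Total = 320, so P(return=-2) = 40/320, etc.
E[X] = (1/8)·(-2) + (5/32)·(-1) + (1/16)·4 + (3/32)·6 + (9/32)·7 + (9/32)·15
     = 211/32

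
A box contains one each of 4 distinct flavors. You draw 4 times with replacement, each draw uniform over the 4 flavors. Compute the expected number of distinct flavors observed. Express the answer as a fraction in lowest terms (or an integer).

175/64

Let Xⱼ=1 if type j appears at least once. P(Xⱼ=1) = 1 − ((4−1)/4)^4 = 175/256.
E[#distinct] = 4·175/256 = 175/64.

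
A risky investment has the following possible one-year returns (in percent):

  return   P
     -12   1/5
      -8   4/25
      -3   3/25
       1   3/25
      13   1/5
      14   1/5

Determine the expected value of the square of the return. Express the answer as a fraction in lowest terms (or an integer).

E[X²] = (1/5)·144 + (4/25)·64 + (3/25)·9 + (3/25)·1 + (1/5)·169 + (1/5)·196
     = 2831/25

2831/25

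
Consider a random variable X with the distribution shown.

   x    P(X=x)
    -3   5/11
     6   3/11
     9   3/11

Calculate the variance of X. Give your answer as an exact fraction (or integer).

3456/121

E[X] = (5/11)·(-3) + (3/11)·6 + (3/11)·9 = 30/11
E[X²] = (5/11)·9 + (3/11)·36 + (3/11)·81 = 36
Var(X) = 36 − (30/11)² = 3456/121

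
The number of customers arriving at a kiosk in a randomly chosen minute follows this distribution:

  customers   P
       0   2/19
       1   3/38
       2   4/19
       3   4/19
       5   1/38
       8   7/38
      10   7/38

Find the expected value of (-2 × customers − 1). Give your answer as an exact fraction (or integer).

-193/19

E[-2x-1] = (2/19)·(-1) + (3/38)·(-3) + (4/19)·(-5) + (4/19)·(-7) + (1/38)·(-11) + (7/38)·(-17) + (7/38)·(-21)
     = -193/19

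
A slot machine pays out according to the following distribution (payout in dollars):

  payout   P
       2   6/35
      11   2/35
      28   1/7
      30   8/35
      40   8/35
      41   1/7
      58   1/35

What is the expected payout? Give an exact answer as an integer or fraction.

E[X] = (6/35)·2 + (2/35)·11 + (1/7)·28 + (8/35)·30 + (8/35)·40 + (1/7)·41 + (1/35)·58
     = 997/35

997/35 dollars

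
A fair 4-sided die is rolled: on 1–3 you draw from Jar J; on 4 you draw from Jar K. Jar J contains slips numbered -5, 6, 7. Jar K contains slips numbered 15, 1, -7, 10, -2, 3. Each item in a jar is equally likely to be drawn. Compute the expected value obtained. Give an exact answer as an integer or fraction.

E[X | Jar J] = (-5 + 6 + 7)/3 = 8/3
E[X | Jar K] = (15 + 1 − 7 + 10 − 2 + 3)/6 = 10/3
E[X] = (3/4)·8/3 + (1/4)·10/3 = 17/6

17/6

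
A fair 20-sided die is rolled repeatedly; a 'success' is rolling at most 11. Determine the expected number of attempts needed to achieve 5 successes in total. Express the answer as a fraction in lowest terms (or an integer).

100/11

By linearity (sum of 5 independent geometric waits), E[trials] = 5/p = 5/(11/20) = 100/11.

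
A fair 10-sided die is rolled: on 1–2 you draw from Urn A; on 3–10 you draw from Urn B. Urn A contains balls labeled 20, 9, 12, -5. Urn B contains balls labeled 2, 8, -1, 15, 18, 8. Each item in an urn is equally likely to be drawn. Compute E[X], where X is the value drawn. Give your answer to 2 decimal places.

E[X | Urn A] = (20 + 9 + 12 − 5)/4 = 9
E[X | Urn B] = (2 + 8 − 1 + 15 + 18 + 8)/6 = 25/3
E[X] = (1/5)·9 + (4/5)·25/3 = 127/15 ≈ 8.47

8.47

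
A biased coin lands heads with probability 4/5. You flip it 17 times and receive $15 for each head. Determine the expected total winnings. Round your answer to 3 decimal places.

E[#heads] = 17·4/5 = 68/5 (linearity over flips).
E[winnings] = 15·68/5 = 204.
≈ 204.000

$204.000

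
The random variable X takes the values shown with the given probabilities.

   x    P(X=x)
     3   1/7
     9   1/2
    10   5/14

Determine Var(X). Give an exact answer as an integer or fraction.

E[X] = (1/7)·3 + (1/2)·9 + (5/14)·10 = 17/2
E[X²] = (1/7)·9 + (1/2)·81 + (5/14)·100 = 155/2
Var(X) = 155/2 − (17/2)² = 21/4

21/4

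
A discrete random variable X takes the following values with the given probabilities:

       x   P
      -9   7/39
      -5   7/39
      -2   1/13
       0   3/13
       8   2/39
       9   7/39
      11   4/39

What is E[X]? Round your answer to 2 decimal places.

0.49

E[X] = (7/39)·(-9) + (7/39)·(-5) + (1/13)·(-2) + (3/13)·0 + (2/39)·8 + (7/39)·9 + (4/39)·11
     = 19/39 ≈ 0.49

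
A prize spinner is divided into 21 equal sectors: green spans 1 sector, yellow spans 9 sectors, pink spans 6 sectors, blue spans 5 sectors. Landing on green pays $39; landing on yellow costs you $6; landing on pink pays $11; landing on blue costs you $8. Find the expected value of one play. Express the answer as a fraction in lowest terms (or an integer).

E[payout] = (1/21)·39 + (9/21)·(-6) + (6/21)·11 + (5/21)·(-8) = 11/21

11/21 dollars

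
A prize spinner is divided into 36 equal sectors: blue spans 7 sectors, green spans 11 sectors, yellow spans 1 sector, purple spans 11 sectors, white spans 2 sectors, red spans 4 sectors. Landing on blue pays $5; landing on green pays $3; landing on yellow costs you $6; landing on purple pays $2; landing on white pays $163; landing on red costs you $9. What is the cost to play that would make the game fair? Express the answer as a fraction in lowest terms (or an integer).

187/18 dollars

E[payout] = (7/36)·5 + (11/36)·3 + (1/36)·(-6) + (11/36)·2 + (2/36)·163 + (4/36)·(-9) = 187/18
Fair fee = E[payout] = 187/18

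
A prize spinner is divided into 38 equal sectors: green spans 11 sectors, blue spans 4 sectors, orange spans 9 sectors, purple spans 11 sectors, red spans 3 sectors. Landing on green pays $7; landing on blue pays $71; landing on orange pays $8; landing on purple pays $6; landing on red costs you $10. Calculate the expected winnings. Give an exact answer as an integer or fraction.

469/38 dollars

E[payout] = (11/38)·7 + (4/38)·71 + (9/38)·8 + (11/38)·6 + (3/38)·(-10) = 469/38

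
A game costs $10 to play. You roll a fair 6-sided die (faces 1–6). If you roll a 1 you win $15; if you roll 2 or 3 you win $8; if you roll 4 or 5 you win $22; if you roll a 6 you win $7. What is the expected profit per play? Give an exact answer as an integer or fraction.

E[payout] = (1/6)·7 + (1/3)·8 + (1/6)·15 + (1/3)·22 = 41/3
Expected profit = 41/3 − 10 = 11/3

11/3 dollars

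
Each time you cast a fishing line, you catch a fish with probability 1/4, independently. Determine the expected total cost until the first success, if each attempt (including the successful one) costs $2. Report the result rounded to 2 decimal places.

E[#attempts] = 1/p = 4; E[cost] = 2·4 = 8.
≈ 8.00

$8.00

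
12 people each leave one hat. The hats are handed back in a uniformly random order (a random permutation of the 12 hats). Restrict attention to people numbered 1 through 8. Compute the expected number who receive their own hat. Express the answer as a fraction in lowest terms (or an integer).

2/3

Let Xᵢ = 1 if person i gets their own hat. For each i, P(Xᵢ=1) = 1/12.
By linearity of expectation, E[X₁+…+X_8] = 8·(1/12) = 2/3.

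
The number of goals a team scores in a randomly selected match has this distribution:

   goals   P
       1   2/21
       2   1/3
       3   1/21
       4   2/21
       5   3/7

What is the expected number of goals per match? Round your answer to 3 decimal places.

E[X] = (2/21)·1 + (1/3)·2 + (1/21)·3 + (2/21)·4 + (3/7)·5
     = 24/7 ≈ 3.429

3.429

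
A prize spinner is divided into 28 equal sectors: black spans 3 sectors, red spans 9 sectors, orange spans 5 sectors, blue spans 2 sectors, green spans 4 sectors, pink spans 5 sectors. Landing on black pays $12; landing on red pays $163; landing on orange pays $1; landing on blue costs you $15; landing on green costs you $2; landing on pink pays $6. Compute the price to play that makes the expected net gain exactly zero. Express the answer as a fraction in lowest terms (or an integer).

E[payout] = (3/28)·12 + (9/28)·163 + (5/28)·1 + (2/28)·(-15) + (4/28)·(-2) + (5/28)·6 = 375/7
Fair fee = E[payout] = 375/7

375/7 dollars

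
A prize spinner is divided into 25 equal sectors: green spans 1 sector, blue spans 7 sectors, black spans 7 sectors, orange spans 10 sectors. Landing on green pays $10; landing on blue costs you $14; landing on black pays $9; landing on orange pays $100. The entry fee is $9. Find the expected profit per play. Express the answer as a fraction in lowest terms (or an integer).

E[payout] = (1/25)·10 + (7/25)·(-14) + (7/25)·9 + (10/25)·100 = 39
Expected profit = 39 − 9 = 30

$30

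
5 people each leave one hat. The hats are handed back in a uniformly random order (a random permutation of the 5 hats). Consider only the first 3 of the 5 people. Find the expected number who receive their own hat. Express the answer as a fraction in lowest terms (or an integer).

Let Xᵢ = 1 if person i gets their own hat. For each i, P(Xᵢ=1) = 1/5.
By linearity of expectation, E[X₁+…+X_3] = 3·(1/5) = 3/5.

3/5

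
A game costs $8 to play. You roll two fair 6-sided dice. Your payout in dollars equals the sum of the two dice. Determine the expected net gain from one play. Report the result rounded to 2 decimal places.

-$1.00

Distribution of the sum of the two dice: 2 w.p. 1/36, 3 w.p. 1/18, 4 w.p. 1/12, 5 w.p. 1/9, 6 w.p. 5/36, 7 w.p. 1/6, …
E[payout] = (1/36)·2 + (1/18)·3 + (1/12)·4 + (1/9)·5 + (5/36)·6 + (1/6)·7 + (5/36)·8 + (1/9)·9 + (1/12)·10 + (1/18)·11 + (1/36)·12 = 7
Expected profit = 7 − 8 = -1 ≈ -$1.00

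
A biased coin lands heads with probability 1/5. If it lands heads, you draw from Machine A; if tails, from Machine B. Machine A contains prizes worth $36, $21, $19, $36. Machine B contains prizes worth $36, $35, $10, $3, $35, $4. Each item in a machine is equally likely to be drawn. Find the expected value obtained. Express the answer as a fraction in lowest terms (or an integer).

E[X | Machine A] = (36 + 21 + 19 + 36)/4 = 28
E[X | Machine B] = (36 + 35 + 10 + 3 + 35 + 4)/6 = 41/2
E[X] = (1/5)·28 + (4/5)·41/2 = 22

$22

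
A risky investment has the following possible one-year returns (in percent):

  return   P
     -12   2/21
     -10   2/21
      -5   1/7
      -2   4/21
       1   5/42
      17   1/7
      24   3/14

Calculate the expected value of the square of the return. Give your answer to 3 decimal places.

E[X²] = (2/21)·144 + (2/21)·100 + (1/7)·25 + (4/21)·4 + (5/42)·1 + (1/7)·289 + (3/14)·576
     = 8081/42 ≈ 192.405

192.405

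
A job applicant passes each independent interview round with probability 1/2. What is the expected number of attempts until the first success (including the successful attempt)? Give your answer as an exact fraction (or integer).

2

For a geometric distribution, E[trials] = 1/p = 1/(1/2) = 2.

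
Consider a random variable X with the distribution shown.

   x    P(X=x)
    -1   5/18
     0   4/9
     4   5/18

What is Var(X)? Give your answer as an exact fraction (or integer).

E[X] = (5/18)·(-1) + (4/9)·0 + (5/18)·4 = 5/6
E[X²] = (5/18)·1 + (4/9)·0 + (5/18)·16 = 85/18
Var(X) = 85/18 − (5/6)² = 145/36

145/36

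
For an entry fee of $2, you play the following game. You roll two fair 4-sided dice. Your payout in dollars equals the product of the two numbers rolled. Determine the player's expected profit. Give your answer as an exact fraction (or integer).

Distribution of the product of the two numbers rolled: 1 w.p. 1/16, 2 w.p. 1/8, 3 w.p. 1/8, 4 w.p. 3/16, 6 w.p. 1/8, 8 w.p. 1/8, …
E[payout] = (1/16)·1 + (1/8)·2 + (1/8)·3 + (3/16)·4 + (1/8)·6 + (1/8)·8 + (1/16)·9 + (1/8)·12 + (1/16)·16 = 25/4
Expected profit = 25/4 − 2 = 17/4

17/4 dollars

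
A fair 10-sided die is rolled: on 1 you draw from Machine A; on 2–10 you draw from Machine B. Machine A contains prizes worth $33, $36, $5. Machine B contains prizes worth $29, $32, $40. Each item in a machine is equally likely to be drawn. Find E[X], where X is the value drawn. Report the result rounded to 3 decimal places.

$32.767

E[X | Machine A] = (33 + 36 + 5)/3 = 74/3
E[X | Machine B] = (29 + 32 + 40)/3 = 101/3
E[X] = (1/10)·74/3 + (9/10)·101/3 = 983/30 ≈ 32.767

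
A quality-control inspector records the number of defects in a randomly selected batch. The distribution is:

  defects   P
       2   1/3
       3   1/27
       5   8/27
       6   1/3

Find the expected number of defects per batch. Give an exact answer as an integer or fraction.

E[X] = (1/3)·2 + (1/27)·3 + (8/27)·5 + (1/3)·6
     = 115/27

115/27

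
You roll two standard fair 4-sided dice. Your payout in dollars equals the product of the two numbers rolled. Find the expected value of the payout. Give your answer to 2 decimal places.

Distribution of the product of the two numbers rolled: 1 w.p. 1/16, 2 w.p. 1/8, 3 w.p. 1/8, 4 w.p. 3/16, 6 w.p. 1/8, 8 w.p. 1/8, …
E[payout] = (1/16)·1 + (1/8)·2 + (1/8)·3 + (3/16)·4 + (1/8)·6 + (1/8)·8 + (1/16)·9 + (1/8)·12 + (1/16)·16 = 25/4
≈ $6.25

$6.25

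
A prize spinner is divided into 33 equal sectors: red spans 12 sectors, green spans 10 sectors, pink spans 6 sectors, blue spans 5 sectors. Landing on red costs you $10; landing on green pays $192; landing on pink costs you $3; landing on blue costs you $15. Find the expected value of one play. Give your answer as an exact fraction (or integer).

E[payout] = (12/33)·(-10) + (10/33)·192 + (6/33)·(-3) + (5/33)·(-15) = 569/11

569/11 dollars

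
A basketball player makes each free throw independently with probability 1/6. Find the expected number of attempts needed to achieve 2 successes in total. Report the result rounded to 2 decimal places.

12.00

By linearity (sum of 2 independent geometric waits), E[trials] = 2/p = 2/(1/6) = 12.
≈ 12.00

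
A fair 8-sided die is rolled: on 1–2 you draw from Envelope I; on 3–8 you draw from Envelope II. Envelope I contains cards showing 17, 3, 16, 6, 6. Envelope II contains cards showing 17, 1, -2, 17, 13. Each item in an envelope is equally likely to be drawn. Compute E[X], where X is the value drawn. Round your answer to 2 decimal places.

9.30

E[X | Envelope I] = (17 + 3 + 16 + 6 + 6)/5 = 48/5
E[X | Envelope II] = (17 + 1 − 2 + 17 + 13)/5 = 46/5
E[X] = (1/4)·48/5 + (3/4)·46/5 = 93/10 ≈ 9.30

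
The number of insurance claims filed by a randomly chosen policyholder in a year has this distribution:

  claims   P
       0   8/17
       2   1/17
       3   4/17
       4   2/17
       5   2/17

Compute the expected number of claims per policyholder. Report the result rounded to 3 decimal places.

E[X] = (8/17)·0 + (1/17)·2 + (4/17)·3 + (2/17)·4 + (2/17)·5
     = 32/17 ≈ 1.882

1.882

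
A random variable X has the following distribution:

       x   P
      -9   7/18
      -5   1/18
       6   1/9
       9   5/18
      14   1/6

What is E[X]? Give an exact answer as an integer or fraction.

E[X] = (7/18)·(-9) + (1/18)·(-5) + (1/9)·6 + (5/18)·9 + (1/6)·14
     = 31/18

31/18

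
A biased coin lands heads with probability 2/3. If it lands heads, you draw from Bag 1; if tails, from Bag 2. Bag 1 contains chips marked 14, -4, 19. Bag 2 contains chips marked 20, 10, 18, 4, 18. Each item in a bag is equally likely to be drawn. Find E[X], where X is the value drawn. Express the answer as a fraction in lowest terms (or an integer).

E[X | Bag 1] = (14 − 4 + 19)/3 = 29/3
E[X | Bag 2] = (20 + 10 + 18 + 4 + 18)/5 = 14
E[X] = (2/3)·29/3 + (1/3)·14 = 100/9

100/9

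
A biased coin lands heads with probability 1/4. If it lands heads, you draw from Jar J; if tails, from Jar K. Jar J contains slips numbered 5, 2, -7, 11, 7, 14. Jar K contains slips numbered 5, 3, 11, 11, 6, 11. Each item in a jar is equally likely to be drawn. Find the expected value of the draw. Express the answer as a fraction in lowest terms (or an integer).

E[X | Jar J] = (5 + 2 − 7 + 11 + 7 + 14)/6 = 16/3
E[X | Jar K] = (5 + 3 + 11 + 11 + 6 + 11)/6 = 47/6
E[X] = (1/4)·16/3 + (3/4)·47/6 = 173/24

173/24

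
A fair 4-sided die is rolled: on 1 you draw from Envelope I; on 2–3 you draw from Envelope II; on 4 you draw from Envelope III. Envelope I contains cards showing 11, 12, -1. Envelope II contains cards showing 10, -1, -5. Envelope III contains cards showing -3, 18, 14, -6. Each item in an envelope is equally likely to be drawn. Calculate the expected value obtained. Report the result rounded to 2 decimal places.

E[X | Envelope I] = (11 + 12 − 1)/3 = 22/3
E[X | Envelope II] = (10 − 1 − 5)/3 = 4/3
E[X | Envelope III] = (-3 + 18 + 14 − 6)/4 = 23/4
E[X] = (1/4)·22/3 + (1/2)·4/3 + (1/4)·23/4 = 63/16 ≈ 3.94

3.94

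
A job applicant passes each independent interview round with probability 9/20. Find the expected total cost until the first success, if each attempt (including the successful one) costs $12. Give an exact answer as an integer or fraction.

80/3 dollars

E[#attempts] = 1/p = 20/9; E[cost] = 12·20/9 = 80/3.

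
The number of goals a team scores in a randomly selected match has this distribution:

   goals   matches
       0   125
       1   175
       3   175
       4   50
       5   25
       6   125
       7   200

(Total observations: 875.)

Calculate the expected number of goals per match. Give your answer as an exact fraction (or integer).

Total = 875, so P(goals=0) = 125/875, etc.
E[X] = (1/7)·0 + (1/5)·1 + (1/5)·3 + (2/35)·4 + (1/35)·5 + (1/7)·6 + (8/35)·7
     = 127/35

127/35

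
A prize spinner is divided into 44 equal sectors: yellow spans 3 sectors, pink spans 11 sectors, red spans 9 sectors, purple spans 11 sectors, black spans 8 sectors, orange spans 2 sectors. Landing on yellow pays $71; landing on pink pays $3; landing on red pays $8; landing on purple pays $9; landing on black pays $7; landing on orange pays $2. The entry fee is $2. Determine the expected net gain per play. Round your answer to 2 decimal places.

E[payout] = (3/44)·71 + (11/44)·3 + (9/44)·8 + (11/44)·9 + (8/44)·7 + (2/44)·2 = 477/44
Expected profit = 477/44 − 2 = 389/44 ≈ $8.84

$8.84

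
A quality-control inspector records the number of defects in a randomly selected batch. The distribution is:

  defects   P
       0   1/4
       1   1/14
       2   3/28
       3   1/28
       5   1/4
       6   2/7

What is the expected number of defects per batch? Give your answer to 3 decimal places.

3.357

E[X] = (1/4)·0 + (1/14)·1 + (3/28)·2 + (1/28)·3 + (1/4)·5 + (2/7)·6
     = 47/14 ≈ 3.357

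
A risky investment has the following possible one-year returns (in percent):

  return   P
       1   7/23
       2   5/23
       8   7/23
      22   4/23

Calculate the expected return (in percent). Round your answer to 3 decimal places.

7.000

E[X] = (7/23)·1 + (5/23)·2 + (7/23)·8 + (4/23)·22
     = 7 ≈ 7.000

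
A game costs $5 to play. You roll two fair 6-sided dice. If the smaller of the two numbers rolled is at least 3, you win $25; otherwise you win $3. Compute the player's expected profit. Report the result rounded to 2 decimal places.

$7.78

E[payout] = (5/9)·3 + (4/9)·25 = 115/9
Expected profit = 115/9 − 5 = 70/9 ≈ $7.78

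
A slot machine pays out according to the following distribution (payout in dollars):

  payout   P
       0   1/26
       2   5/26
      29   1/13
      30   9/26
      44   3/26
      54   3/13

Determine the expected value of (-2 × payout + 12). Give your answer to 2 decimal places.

-49.08

E[-2x+12] = (1/26)·12 + (5/26)·8 + (1/13)·(-46) + (9/26)·(-48) + (3/26)·(-76) + (3/13)·(-96)
     = -638/13 ≈ -49.08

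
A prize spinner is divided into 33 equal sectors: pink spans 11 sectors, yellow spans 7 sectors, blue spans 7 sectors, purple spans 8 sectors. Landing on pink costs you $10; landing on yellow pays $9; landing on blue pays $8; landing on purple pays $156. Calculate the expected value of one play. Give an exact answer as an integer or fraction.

E[payout] = (11/33)·(-10) + (7/33)·9 + (7/33)·8 + (8/33)·156 = 419/11

419/11 dollars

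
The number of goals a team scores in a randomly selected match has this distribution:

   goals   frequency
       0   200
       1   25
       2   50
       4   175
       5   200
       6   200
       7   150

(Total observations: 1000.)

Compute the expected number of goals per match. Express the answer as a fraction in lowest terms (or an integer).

163/40

Total = 1000, so P(goals=0) = 200/1000, etc.
E[X] = (1/5)·0 + (1/40)·1 + (1/20)·2 + (7/40)·4 + (1/5)·5 + (1/5)·6 + (3/20)·7
     = 163/40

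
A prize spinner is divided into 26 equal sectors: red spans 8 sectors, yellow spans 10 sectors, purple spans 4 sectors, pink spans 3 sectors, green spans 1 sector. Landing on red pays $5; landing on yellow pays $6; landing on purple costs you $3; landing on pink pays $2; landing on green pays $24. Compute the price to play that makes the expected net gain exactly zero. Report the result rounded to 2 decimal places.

E[payout] = (8/26)·5 + (10/26)·6 + (4/26)·(-3) + (3/26)·2 + (1/26)·24 = 59/13
Fair fee = E[payout] = 59/13 ≈ $4.54

$4.54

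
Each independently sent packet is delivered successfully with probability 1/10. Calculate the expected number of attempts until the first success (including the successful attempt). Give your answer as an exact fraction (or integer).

10

For a geometric distribution, E[trials] = 1/p = 1/(1/10) = 10.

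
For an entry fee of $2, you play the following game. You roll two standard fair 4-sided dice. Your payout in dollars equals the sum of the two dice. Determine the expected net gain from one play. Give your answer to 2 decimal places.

Distribution of the sum of the two dice: 2 w.p. 1/16, 3 w.p. 1/8, 4 w.p. 3/16, 5 w.p. 1/4, 6 w.p. 3/16, 7 w.p. 1/8, …
E[payout] = (1/16)·2 + (1/8)·3 + (3/16)·4 + (1/4)·5 + (3/16)·6 + (1/8)·7 + (1/16)·8 = 5
Expected profit = 5 − 2 = 3 ≈ $3.00

$3.00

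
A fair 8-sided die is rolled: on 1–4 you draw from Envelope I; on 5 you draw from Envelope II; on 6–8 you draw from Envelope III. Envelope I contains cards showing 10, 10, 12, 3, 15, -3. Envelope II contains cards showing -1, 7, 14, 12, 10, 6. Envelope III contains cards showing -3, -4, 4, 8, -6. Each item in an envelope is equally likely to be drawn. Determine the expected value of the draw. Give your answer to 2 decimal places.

4.84

E[X | Envelope I] = (10 + 10 + 12 + 3 + 15 − 3)/6 = 47/6
E[X | Envelope II] = (-1 + 7 + 14 + 12 + 10 + 6)/6 = 8
E[X | Envelope III] = (-3 − 4 + 4 + 8 − 6)/5 = -1/5
E[X] = (1/2)·47/6 + (1/8)·8 + (3/8)·(-1/5) = 581/120 ≈ 4.84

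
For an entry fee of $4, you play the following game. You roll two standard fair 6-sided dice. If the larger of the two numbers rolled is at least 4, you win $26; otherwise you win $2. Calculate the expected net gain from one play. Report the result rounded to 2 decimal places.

E[payout] = (1/4)·2 + (3/4)·26 = 20
Expected profit = 20 − 4 = 16 ≈ $16.00

$16.00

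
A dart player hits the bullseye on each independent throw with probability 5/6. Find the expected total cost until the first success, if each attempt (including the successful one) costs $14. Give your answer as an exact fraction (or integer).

84/5 dollars

E[#attempts] = 1/p = 6/5; E[cost] = 14·6/5 = 84/5.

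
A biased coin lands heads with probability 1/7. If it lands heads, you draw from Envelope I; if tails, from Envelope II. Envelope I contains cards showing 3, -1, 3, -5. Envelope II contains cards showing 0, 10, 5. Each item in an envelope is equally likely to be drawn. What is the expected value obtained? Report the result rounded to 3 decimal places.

4.286

E[X | Envelope I] = (3 − 1 + 3 − 5)/4 = 0
E[X | Envelope II] = (0 + 10 + 5)/3 = 5
E[X] = (1/7)·0 + (6/7)·5 = 30/7 ≈ 4.286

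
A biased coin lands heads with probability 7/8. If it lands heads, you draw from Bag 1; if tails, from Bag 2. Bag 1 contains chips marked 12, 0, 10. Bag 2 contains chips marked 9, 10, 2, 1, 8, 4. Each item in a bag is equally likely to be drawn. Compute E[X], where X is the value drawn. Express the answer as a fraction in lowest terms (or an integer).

E[X | Bag 1] = (12 + 0 + 10)/3 = 22/3
E[X | Bag 2] = (9 + 10 + 2 + 1 + 8 + 4)/6 = 17/3
E[X] = (7/8)·22/3 + (1/8)·17/3 = 57/8

57/8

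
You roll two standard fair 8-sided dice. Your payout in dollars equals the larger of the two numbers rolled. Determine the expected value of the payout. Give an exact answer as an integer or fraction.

93/16 dollars

Distribution of the larger of the two numbers rolled: 1 w.p. 1/64, 2 w.p. 3/64, 3 w.p. 5/64, 4 w.p. 7/64, 5 w.p. 9/64, 6 w.p. 11/64, …
E[payout] = (1/64)·1 + (3/64)·2 + (5/64)·3 + (7/64)·4 + (9/64)·5 + (11/64)·6 + (13/64)·7 + (15/64)·8 = 93/16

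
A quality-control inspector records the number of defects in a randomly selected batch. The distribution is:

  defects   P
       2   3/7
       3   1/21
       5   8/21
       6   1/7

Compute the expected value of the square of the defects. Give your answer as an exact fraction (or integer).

353/21

E[X²] = (3/7)·4 + (1/21)·9 + (8/21)·25 + (1/7)·36
     = 353/21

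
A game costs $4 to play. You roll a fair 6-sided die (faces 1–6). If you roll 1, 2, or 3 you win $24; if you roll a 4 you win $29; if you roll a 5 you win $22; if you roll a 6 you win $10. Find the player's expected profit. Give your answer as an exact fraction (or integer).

109/6 dollars

E[payout] = (1/6)·10 + (1/6)·22 + (1/2)·24 + (1/6)·29 = 133/6
Expected profit = 133/6 − 4 = 109/6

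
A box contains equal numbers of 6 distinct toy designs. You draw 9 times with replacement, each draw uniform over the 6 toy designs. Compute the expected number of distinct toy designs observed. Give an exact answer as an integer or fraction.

8124571/1679616

Let Xⱼ=1 if type j appears at least once. P(Xⱼ=1) = 1 − ((6−1)/6)^9 = 8124571/10077696.
E[#distinct] = 6·8124571/10077696 = 8124571/1679616.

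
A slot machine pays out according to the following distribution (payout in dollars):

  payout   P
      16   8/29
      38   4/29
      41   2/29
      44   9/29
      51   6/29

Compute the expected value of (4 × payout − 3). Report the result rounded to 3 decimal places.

E[4x-3] = (8/29)·61 + (4/29)·149 + (2/29)·161 + (9/29)·173 + (6/29)·201
     = 4169/29 ≈ 143.759

143.759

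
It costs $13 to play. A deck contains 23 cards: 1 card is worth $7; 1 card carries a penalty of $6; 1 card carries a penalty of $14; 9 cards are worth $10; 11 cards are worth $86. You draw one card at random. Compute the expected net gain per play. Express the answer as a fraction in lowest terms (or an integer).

724/23 dollars

E[payout] = (1/23)·7 + (1/23)·(-6) + (1/23)·(-14) + (9/23)·10 + (11/23)·86 = 1023/23
Expected profit = 1023/23 − 13 = 724/23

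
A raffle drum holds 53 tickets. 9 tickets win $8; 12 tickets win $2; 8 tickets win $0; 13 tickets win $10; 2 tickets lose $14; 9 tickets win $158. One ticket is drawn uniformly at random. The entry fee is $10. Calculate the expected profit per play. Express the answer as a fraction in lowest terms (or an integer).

1090/53 dollars

E[payout] = (9/53)·8 + (12/53)·2 + (8/53)·0 + (13/53)·10 + (2/53)·(-14) + (9/53)·158 = 1620/53
Expected profit = 1620/53 − 10 = 1090/53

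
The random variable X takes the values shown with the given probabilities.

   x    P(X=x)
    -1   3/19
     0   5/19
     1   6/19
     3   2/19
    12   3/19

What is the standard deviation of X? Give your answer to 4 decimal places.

4.3068

E[X] = 45/19, E[X²] = 459/19
Var(X) = E[X²] − (E[X])² = 459/19 − 2025/361 = 6696/361
SD(X) = √(6696/361) ≈ 4.3068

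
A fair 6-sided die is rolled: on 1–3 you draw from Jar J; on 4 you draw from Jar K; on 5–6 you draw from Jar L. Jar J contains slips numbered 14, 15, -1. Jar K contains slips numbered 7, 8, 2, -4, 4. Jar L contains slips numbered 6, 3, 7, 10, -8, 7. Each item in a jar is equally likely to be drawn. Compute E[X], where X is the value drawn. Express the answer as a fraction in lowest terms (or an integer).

298/45

E[X | Jar J] = (14 + 15 − 1)/3 = 28/3
E[X | Jar K] = (7 + 8 + 2 − 4 + 4)/5 = 17/5
E[X | Jar L] = (6 + 3 + 7 + 10 − 8 + 7)/6 = 25/6
E[X] = (1/2)·28/3 + (1/6)·17/5 + (1/3)·25/6 = 298/45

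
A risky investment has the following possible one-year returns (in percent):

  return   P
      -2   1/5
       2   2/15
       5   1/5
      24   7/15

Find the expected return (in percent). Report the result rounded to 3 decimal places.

12.067

E[X] = (1/5)·(-2) + (2/15)·2 + (1/5)·5 + (7/15)·24
     = 181/15 ≈ 12.067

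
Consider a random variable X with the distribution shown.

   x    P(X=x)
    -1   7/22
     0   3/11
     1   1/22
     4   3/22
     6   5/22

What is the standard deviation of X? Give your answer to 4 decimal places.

E[X] = 18/11, E[X²] = 118/11
Var(X) = E[X²] − (E[X])² = 118/11 − 324/121 = 974/121
SD(X) = √(974/121) ≈ 2.8372

2.8372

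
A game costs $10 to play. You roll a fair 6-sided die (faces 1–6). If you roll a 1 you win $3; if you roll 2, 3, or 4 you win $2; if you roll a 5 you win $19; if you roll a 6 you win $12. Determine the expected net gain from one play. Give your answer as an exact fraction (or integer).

E[payout] = (1/2)·2 + (1/6)·3 + (1/6)·12 + (1/6)·19 = 20/3
Expected profit = 20/3 − 10 = -10/3

-10/3 dollars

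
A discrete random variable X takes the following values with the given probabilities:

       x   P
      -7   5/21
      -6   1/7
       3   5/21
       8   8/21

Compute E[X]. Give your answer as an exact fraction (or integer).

26/21

E[X] = (5/21)·(-7) + (1/7)·(-6) + (5/21)·3 + (8/21)·8
     = 26/21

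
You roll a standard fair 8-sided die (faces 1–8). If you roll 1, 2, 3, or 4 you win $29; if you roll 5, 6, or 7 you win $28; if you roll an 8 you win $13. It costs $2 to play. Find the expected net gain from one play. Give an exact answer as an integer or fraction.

E[payout] = (1/8)·13 + (3/8)·28 + (1/2)·29 = 213/8
Expected profit = 213/8 − 2 = 197/8

197/8 dollars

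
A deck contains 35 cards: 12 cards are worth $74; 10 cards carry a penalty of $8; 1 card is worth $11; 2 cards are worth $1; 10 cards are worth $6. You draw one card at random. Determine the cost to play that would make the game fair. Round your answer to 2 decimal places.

$25.17

E[payout] = (12/35)·74 + (10/35)·(-8) + (1/35)·11 + (2/35)·1 + (10/35)·6 = 881/35
Fair fee = E[payout] = 881/35 ≈ $25.17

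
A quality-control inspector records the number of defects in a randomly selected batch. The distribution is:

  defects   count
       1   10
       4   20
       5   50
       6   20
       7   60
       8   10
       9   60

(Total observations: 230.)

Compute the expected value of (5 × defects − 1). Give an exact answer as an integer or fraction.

Total = 230, so P(defects=1) = 10/230, etc.
E[5x-1] = (1/23)·4 + (2/23)·19 + (5/23)·24 + (2/23)·29 + (6/23)·34 + (1/23)·39 + (6/23)·44
     = 727/23

727/23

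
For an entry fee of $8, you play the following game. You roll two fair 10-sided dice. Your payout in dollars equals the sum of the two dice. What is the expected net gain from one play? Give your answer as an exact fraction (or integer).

Distribution of the sum of the two dice: 2 w.p. 1/100, 3 w.p. 1/50, 4 w.p. 3/100, 5 w.p. 1/25, 6 w.p. 1/20, 7 w.p. 3/50, …
E[payout] = (1/100)·2 + (1/50)·3 + (3/100)·4 + (1/25)·5 + (1/20)·6 + (3/50)·7 + (7/100)·8 + (2/25)·9 + (9/100)·10 + (1/10)·11 + (9/100)·12 + (2/25)·13 + (7/100)·14 + (3/50)·15 + (1/20)·16 + (1/25)·17 + (3/100)·18 + (1/50)·19 + (1/100)·20 = 11
Expected profit = 11 − 8 = 3

$3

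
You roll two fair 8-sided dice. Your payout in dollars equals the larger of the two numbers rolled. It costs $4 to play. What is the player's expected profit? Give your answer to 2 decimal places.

Distribution of the larger of the two numbers rolled: 1 w.p. 1/64, 2 w.p. 3/64, 3 w.p. 5/64, 4 w.p. 7/64, 5 w.p. 9/64, 6 w.p. 11/64, …
E[payout] = (1/64)·1 + (3/64)·2 + (5/64)·3 + (7/64)·4 + (9/64)·5 + (11/64)·6 + (13/64)·7 + (15/64)·8 = 93/16
Expected profit = 93/16 − 4 = 29/16 ≈ $1.81

$1.81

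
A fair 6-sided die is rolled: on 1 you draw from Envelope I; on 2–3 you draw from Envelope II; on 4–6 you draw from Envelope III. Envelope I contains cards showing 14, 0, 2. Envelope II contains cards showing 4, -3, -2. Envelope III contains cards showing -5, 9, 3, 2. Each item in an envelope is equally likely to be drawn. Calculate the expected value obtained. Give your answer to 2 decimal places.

1.90

E[X | Envelope I] = (14 + 0 + 2)/3 = 16/3
E[X | Envelope II] = (4 − 3 − 2)/3 = -1/3
E[X | Envelope III] = (-5 + 9 + 3 + 2)/4 = 9/4
E[X] = (1/6)·16/3 + (1/3)·(-1/3) + (1/2)·9/4 = 137/72 ≈ 1.90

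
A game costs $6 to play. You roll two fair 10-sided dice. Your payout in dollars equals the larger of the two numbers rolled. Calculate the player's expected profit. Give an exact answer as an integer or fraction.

Distribution of the larger of the two numbers rolled: 1 w.p. 1/100, 2 w.p. 3/100, 3 w.p. 1/20, 4 w.p. 7/100, 5 w.p. 9/100, 6 w.p. 11/100, …
E[payout] = (1/100)·1 + (3/100)·2 + (1/20)·3 + (7/100)·4 + (9/100)·5 + (11/100)·6 + (13/100)·7 + (3/20)·8 + (17/100)·9 + (19/100)·10 = 143/20
Expected profit = 143/20 − 6 = 23/20

23/20 dollars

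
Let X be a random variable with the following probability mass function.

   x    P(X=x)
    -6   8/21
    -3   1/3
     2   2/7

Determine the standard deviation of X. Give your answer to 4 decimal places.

3.2388

E[X] = -19/7, E[X²] = 125/7
Var(X) = E[X²] − (E[X])² = 125/7 − 361/49 = 514/49
SD(X) = √(514/49) ≈ 3.2388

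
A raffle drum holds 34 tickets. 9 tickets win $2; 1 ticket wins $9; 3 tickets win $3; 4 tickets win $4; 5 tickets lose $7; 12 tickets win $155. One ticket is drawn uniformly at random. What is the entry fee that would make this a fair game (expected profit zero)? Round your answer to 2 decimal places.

$55.21

E[payout] = (9/34)·2 + (1/34)·9 + (3/34)·3 + (4/34)·4 + (5/34)·(-7) + (12/34)·155 = 1877/34
Fair fee = E[payout] = 1877/34 ≈ $55.21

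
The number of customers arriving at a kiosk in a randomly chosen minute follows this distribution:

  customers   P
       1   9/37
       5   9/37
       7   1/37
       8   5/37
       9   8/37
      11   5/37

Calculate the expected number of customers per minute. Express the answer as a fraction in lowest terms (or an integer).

228/37

E[X] = (9/37)·1 + (9/37)·5 + (1/37)·7 + (5/37)·8 + (8/37)·9 + (5/37)·11
     = 228/37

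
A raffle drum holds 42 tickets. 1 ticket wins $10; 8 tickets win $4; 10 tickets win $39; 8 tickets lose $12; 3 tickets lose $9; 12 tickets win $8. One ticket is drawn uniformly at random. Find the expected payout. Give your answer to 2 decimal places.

E[payout] = (1/42)·10 + (8/42)·4 + (10/42)·39 + (8/42)·(-12) + (3/42)·(-9) + (12/42)·8 = 135/14
≈ $9.64

$9.64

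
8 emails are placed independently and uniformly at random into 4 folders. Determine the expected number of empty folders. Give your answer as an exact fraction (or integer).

6561/16384

Let Xⱼ=1 if folder j is empty. P(Xⱼ=1) = ((4-1)/4)^8 = 6561/65536.
By linearity, E[#empty] = 4·6561/65536 = 6561/16384.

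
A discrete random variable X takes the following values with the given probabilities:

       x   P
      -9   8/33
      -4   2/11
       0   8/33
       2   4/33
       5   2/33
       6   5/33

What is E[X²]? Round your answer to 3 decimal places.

E[X²] = (8/33)·81 + (2/11)·16 + (8/33)·0 + (4/33)·4 + (2/33)·25 + (5/33)·36
     = 30 ≈ 30.000

30.000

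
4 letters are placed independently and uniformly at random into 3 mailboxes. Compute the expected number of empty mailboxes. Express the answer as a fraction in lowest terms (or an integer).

Let Xⱼ=1 if mailbox j is empty. P(Xⱼ=1) = ((3-1)/3)^4 = 16/81.
By linearity, E[#empty] = 3·16/81 = 16/27.

16/27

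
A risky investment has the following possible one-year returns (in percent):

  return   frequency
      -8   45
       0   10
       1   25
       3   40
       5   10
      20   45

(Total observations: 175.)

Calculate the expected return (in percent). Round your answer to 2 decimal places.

Total = 175, so P(return=-8) = 45/175, etc.
E[X] = (9/35)·(-8) + (2/35)·0 + (1/7)·1 + (8/35)·3 + (2/35)·5 + (9/35)·20
     = 21/5 ≈ 4.20

4.20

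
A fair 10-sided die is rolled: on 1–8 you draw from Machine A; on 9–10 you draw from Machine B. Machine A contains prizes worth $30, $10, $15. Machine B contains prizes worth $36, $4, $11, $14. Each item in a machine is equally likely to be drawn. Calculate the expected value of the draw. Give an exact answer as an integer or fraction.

215/12 dollars

E[X | Machine A] = (30 + 10 + 15)/3 = 55/3
E[X | Machine B] = (36 + 4 + 11 + 14)/4 = 65/4
E[X] = (4/5)·55/3 + (1/5)·65/4 = 215/12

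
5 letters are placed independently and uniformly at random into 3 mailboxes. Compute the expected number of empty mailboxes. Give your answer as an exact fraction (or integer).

32/81

Let Xⱼ=1 if mailbox j is empty. P(Xⱼ=1) = ((3-1)/3)^5 = 32/243.
By linearity, E[#empty] = 3·32/243 = 32/81.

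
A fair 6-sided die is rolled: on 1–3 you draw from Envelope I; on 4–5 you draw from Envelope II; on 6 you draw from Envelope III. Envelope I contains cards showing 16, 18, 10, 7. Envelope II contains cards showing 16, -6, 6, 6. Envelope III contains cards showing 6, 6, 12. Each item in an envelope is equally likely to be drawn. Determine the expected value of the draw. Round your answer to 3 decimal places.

9.542

E[X | Envelope I] = (16 + 18 + 10 + 7)/4 = 51/4
E[X | Envelope II] = (16 − 6 + 6 + 6)/4 = 11/2
E[X | Envelope III] = (6 + 6 + 12)/3 = 8
E[X] = (1/2)·51/4 + (1/3)·11/2 + (1/6)·8 = 229/24 ≈ 9.542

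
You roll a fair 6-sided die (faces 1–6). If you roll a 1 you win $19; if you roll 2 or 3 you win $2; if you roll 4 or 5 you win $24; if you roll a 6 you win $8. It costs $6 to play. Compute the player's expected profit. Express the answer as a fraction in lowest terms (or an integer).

43/6 dollars

E[payout] = (1/3)·2 + (1/6)·8 + (1/6)·19 + (1/3)·24 = 79/6
Expected profit = 79/6 − 6 = 43/6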